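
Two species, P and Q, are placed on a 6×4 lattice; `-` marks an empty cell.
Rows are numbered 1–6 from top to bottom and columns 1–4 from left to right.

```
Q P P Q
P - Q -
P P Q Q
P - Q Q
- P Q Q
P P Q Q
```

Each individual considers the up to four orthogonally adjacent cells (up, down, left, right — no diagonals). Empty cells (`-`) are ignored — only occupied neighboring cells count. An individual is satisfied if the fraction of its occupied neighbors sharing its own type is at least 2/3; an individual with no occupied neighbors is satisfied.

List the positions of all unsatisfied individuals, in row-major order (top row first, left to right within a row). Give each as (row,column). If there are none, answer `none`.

(1,1)Q 0/2 not
(1,2)P 1/2 not
(1,3)P 1/3 not
(1,4)Q 0/1 not
(2,1)P 1/2 not
(2,3)Q 1/2 not
(3,1)P 3/3 satisfied
(3,2)P 1/2 not
(3,3)Q 3/4 satisfied
(3,4)Q 2/2 satisfied
(4,1)P 1/1 satisfied
(4,3)Q 3/3 satisfied
(4,4)Q 3/3 satisfied
(5,2)P 1/2 not
(5,3)Q 3/4 satisfied
(5,4)Q 3/3 satisfied
(6,1)P 1/1 satisfied
(6,2)P 2/3 satisfied
(6,3)Q 2/3 satisfied
(6,4)Q 2/2 satisfied

(1,1), (1,2), (1,3), (1,4), (2,1), (2,3), (3,2), (5,2)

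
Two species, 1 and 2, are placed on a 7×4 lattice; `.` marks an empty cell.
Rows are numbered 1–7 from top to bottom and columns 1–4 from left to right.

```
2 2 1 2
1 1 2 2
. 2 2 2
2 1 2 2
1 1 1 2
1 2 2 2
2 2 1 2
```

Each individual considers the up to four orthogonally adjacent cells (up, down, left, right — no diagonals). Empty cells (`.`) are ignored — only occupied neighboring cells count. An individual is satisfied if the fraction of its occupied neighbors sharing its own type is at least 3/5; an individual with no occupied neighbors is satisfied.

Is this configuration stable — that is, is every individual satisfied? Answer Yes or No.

Row 1: (1,1)2 1/2 unhappy · (1,2)2 1/3 unhappy · (1,3)1 0/3 unhappy · (1,4)2 1/2 unhappy
Row 2: (2,1)1 1/2 unhappy · (2,2)1 1/4 unhappy · (2,3)2 2/4 unhappy · (2,4)2 3/3 ok
Row 3: (3,2)2 1/3 unhappy · (3,3)2 4/4 ok · (3,4)2 3/3 ok
Row 4: (4,1)2 0/2 unhappy · (4,2)1 1/4 unhappy · (4,3)2 2/4 unhappy · (4,4)2 3/3 ok
Row 5: (5,1)1 2/3 ok · (5,2)1 3/4 ok · (5,3)1 1/4 unhappy · (5,4)2 2/3 ok
Row 6: (6,1)1 1/3 unhappy · (6,2)2 2/4 unhappy · (6,3)2 2/4 unhappy · (6,4)2 3/3 ok
Row 7: (7,1)2 1/2 unhappy · (7,2)2 2/3 ok · (7,3)1 0/3 unhappy · (7,4)2 1/2 unhappy
For instance (1,1) has only 1/2 same-type neighbors, below 3/5.

No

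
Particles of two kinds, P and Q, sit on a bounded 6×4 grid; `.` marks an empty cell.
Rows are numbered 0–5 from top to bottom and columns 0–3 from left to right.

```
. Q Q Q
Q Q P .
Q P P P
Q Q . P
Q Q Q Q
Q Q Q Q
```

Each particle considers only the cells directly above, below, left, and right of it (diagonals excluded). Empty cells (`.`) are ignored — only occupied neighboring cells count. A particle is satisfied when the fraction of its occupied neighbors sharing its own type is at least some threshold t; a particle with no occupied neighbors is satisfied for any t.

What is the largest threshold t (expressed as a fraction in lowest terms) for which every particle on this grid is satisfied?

Row 0: (0,1)Q 2/2 · (0,2)Q 2/3 · (0,3)Q 1/1
Row 1: (1,0)Q 2/2 · (1,1)Q 2/4 · (1,2)P 1/3
Row 2: (2,0)Q 2/3 · (2,1)P 1/4 · (2,2)P 3/3 · (2,3)P 2/2
Row 3: (3,0)Q 3/3 · (3,1)Q 2/3 · (3,3)P 1/2
Row 4: (4,0)Q 3/3 · (4,1)Q 4/4 · (4,2)Q 3/3 · (4,3)Q 2/3
Row 5: (5,0)Q 2/2 · (5,1)Q 3/3 · (5,2)Q 3/3 · (5,3)Q 2/2
The smallest same-type fraction is 1/4 at (2,1), which reduces to 1/4. Any threshold above that leaves this particle unsatisfied.

1/4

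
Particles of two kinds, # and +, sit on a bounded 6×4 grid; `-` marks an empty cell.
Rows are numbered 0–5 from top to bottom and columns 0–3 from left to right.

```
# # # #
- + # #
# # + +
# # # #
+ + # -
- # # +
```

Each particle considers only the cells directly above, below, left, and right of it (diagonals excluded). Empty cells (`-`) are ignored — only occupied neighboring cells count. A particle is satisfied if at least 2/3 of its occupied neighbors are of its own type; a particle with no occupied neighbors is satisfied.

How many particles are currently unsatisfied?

(0,0)# 1/1 satisfied
(0,1)# 2/3 satisfied
(0,2)# 3/3 satisfied
(0,3)# 2/2 satisfied
(1,1)+ 0/3 not
(1,2)# 2/4 not
(1,3)# 2/3 satisfied
(2,0)# 2/2 satisfied
(2,1)# 2/4 not
(2,2)+ 1/4 not
(2,3)+ 1/3 not
(3,0)# 2/3 satisfied
(3,1)# 3/4 satisfied
(3,2)# 3/4 satisfied
(3,3)# 1/2 not
(4,0)+ 1/2 not
(4,1)+ 1/4 not
(4,2)# 2/3 satisfied
(5,1)# 1/2 not
(5,2)# 2/3 satisfied
(5,3)+ 0/1 not
Unsatisfied: (1,1), (1,2), (2,1), (2,2), (2,3), (3,3), (4,0), (4,1), (5,1), (5,3) — 10 in total.

10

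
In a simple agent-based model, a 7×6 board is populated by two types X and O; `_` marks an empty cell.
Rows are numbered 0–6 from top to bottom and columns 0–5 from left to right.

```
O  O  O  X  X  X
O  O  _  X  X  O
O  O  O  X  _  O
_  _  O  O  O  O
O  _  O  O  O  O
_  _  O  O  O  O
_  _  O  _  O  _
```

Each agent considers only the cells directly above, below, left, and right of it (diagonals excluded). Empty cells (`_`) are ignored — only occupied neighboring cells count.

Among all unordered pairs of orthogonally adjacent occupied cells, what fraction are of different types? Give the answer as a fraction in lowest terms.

Scan each occupied cell's neighbors to the right and below so each pair is counted once.
From row 0: 2 unlike of 10 pairs (running 2/10).
From row 1: 1 unlike of 7 pairs (running 3/17).
From row 2: 2 unlike of 6 pairs (running 5/23).
From row 3: 0 unlike of 7 pairs (running 5/30).
From row 4: 0 unlike of 7 pairs (running 5/37).
From row 5: 0 unlike of 5 pairs (running 5/42).
Total adjacent occupied pairs: 42; unlike-type pairs: 5.
5/42 is already in lowest terms.

5/42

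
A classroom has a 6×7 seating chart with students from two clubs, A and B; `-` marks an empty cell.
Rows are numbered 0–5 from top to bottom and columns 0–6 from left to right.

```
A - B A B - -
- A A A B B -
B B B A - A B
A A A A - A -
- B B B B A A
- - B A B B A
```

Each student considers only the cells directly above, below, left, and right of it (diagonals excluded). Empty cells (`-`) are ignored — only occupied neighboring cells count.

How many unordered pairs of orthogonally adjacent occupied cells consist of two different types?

21

Scan each occupied cell's neighbors to the right and below so each pair is counted once.
Row 0: B(0,2)–A(0,3)≠ B(0,2)–A(1,2)≠ A(0,3)–B(0,4)≠ A(0,3)–A(1,3)= B(0,4)–B(1,4)=  → 3/5 unlike.
Row 1: A(1,1)–A(1,2)= A(1,1)–B(2,1)≠ A(1,2)–A(1,3)= A(1,2)–B(2,2)≠ A(1,3)–B(1,4)≠ A(1,3)–A(2,3)= B(1,4)–B(1,5)= B(1,5)–A(2,5)≠  → 4/8 unlike.
Row 2: B(2,0)–B(2,1)= B(2,0)–A(3,0)≠ B(2,1)–B(2,2)= B(2,1)–A(3,1)≠ B(2,2)–A(2,3)≠ B(2,2)–A(3,2)≠ A(2,3)–A(3,3)= A(2,5)–B(2,6)≠ A(2,5)–A(3,5)=  → 5/9 unlike.
Row 3: A(3,0)–A(3,1)= A(3,1)–A(3,2)= A(3,1)–B(4,1)≠ A(3,2)–A(3,3)= A(3,2)–B(4,2)≠ A(3,3)–B(4,3)≠ A(3,5)–A(4,5)=  → 3/7 unlike.
Row 4: B(4,1)–B(4,2)= B(4,2)–B(4,3)= B(4,2)–B(5,2)= B(4,3)–B(4,4)= B(4,3)–A(5,3)≠ B(4,4)–A(4,5)≠ B(4,4)–B(5,4)= A(4,5)–A(4,6)= A(4,5)–B(5,5)≠ A(4,6)–A(5,6)=  → 3/10 unlike.
Row 5: B(5,2)–A(5,3)≠ A(5,3)–B(5,4)≠ B(5,4)–B(5,5)= B(5,5)–A(5,6)≠  → 3/4 unlike.
Total adjacent occupied pairs: 43; unlike-type pairs: 21.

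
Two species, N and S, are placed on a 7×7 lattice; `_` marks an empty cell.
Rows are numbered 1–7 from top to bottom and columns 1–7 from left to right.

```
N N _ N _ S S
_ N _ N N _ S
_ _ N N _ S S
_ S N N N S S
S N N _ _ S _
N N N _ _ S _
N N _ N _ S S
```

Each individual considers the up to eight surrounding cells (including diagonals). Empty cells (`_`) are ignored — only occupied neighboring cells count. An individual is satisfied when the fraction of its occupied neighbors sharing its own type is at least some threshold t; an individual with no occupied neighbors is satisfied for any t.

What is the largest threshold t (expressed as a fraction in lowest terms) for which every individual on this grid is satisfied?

1/5

(1,1)N 2/2
(1,2)N 2/2
(1,4)N 2/2
(1,6)S 2/3
(1,7)S 2/2
(2,2)N 3/3
(2,4)N 4/4
(2,5)N 3/5
(2,7)S 4/4
(3,3)N 5/6
(3,4)N 6/6
(3,6)S 4/6
(3,7)S 4/4
(4,2)S 1/5
(4,3)N 5/6
(4,4)N 5/5
(4,5)N 2/5
(4,6)S 4/5
(4,7)S 4/4
(5,1)S 1/4
(5,2)N 5/7
(5,3)N 5/6
(5,6)S 3/4
(6,1)N 4/5
(6,2)N 6/7
(6,3)N 5/5
(6,6)S 3/3
(7,1)N 3/3
(7,2)N 4/4
(7,4)N 1/1
(7,6)S 2/2
(7,7)S 2/2
The smallest same-type fraction is 1/5 at (4,2), which reduces to 1/5. Any threshold above that leaves this individual unsatisfied.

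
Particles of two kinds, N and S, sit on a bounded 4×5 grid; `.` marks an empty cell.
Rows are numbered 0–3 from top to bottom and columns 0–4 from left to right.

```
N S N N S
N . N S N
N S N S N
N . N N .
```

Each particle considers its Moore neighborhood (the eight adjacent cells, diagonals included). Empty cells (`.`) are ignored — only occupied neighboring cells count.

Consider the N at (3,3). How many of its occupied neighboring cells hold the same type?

3

Occupied neighbors of (3,3): (2,2)=N, (2,3)=S, (2,4)=N, (3,2)=N.
Same type (N): 3 of 4.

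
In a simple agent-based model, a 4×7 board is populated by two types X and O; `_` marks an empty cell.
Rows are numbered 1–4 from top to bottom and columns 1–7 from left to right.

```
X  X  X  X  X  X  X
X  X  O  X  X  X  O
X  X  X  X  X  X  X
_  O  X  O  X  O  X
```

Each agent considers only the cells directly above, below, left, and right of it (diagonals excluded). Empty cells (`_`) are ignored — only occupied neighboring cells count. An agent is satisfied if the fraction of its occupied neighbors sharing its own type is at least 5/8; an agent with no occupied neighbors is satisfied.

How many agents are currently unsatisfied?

Row 1: (1,1)X 2/2 ok · (1,2)X 3/3 ok · (1,3)X 2/3 ok · (1,4)X 3/3 ok · (1,5)X 3/3 ok · (1,6)X 3/3 ok · (1,7)X 1/2 unhappy
Row 2: (2,1)X 3/3 ok · (2,2)X 3/4 ok · (2,3)O 0/4 unhappy · (2,4)X 3/4 ok · (2,5)X 4/4 ok · (2,6)X 3/4 ok · (2,7)O 0/3 unhappy
Row 3: (3,1)X 2/2 ok · (3,2)X 3/4 ok · (3,3)X 3/4 ok · (3,4)X 3/4 ok · (3,5)X 4/4 ok · (3,6)X 3/4 ok · (3,7)X 2/3 ok
Row 4: (4,2)O 0/2 unhappy · (4,3)X 1/3 unhappy · (4,4)O 0/3 unhappy · (4,5)X 1/3 unhappy · (4,6)O 0/3 unhappy · (4,7)X 1/2 unhappy
Unsatisfied: (1,7), (2,3), (2,7), (4,2), (4,3), (4,4), (4,5), (4,6), (4,7) — 9 in total.

9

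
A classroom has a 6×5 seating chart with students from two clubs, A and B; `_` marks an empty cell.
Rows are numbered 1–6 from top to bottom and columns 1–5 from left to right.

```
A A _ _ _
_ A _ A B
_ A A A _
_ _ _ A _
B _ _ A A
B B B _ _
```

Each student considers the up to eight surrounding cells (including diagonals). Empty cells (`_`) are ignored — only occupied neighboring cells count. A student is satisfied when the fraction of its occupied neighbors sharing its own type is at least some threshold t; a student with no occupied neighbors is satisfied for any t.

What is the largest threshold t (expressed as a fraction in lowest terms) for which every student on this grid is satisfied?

(1,1)A 2/2
(1,2)A 2/2
(2,2)A 4/4
(2,4)A 2/3
(2,5)B 0/2
(3,2)A 2/2
(3,3)A 5/5
(3,4)A 3/4
(4,4)A 4/4
(5,1)B 2/2
(5,4)A 2/3
(5,5)A 2/2
(6,1)B 2/2
(6,2)B 3/3
(6,3)B 1/2
The smallest same-type fraction is 0/2 at (2,5), which reduces to 0/1. Any threshold above that leaves this student unsatisfied.

0/1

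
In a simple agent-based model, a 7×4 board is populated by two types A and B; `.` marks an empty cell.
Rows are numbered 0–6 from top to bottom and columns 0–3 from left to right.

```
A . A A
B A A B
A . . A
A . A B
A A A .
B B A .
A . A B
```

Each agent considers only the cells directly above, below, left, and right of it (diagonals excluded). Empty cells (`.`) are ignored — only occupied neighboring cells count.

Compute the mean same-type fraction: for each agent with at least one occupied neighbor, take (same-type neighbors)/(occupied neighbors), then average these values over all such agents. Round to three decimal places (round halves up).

0.421

(0,0)A 0/1
(0,2)A 2/2
(0,3)A 1/2
(1,0)B 0/3
(1,1)A 1/2
(1,2)A 2/3
(1,3)B 0/3
(2,0)A 1/2
(2,3)A 0/2
(3,0)A 2/2
(3,2)A 1/2
(3,3)B 0/2
(4,0)A 2/3
(4,1)A 2/3
(4,2)A 3/3
(5,0)B 1/3
(5,1)B 1/3
(5,2)A 2/3
(6,0)A 0/1
(6,2)A 1/2
(6,3)B 0/1
Sum over 21 agents: 0/1 + 2/2 + 1/2 + 0/3 + 1/2 + 2/3 + 0/3 + 1/2 + 0/2 + 2/2 + 1/2 + 0/2 + 2/3 + 2/3 + 3/3 + 1/3 + 1/3 + 2/3 + 0/1 + 1/2 + 0/1 = 53/6; mean = 53/6 ÷ 21 = 53/126 = 0.420634… → 0.421.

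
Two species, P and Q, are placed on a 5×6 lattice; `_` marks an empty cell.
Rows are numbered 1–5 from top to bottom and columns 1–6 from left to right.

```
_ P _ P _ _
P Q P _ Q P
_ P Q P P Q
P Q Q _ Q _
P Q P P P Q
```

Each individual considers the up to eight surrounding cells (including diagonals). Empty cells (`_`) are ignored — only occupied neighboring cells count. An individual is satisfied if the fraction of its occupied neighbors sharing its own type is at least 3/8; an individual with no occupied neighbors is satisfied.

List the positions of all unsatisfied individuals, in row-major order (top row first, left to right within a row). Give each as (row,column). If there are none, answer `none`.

(1,2)P 2/3 ✓
(1,4)P 1/2 ✓
(2,1)P 2/3 ✓
(2,2)Q 1/5 ✗
(2,3)P 4/6 ✓
(2,5)Q 1/5 ✗
(2,6)P 1/3 ✗
(3,2)P 3/7 ✓
(3,3)Q 3/6 ✓
(3,4)P 2/6 ✗
(3,5)P 2/5 ✓
(3,6)Q 2/4 ✓
(4,1)P 2/4 ✓
(4,2)Q 3/7 ✓
(4,3)Q 3/7 ✓
(4,5)Q 2/6 ✗
(5,1)P 1/3 ✗
(5,2)Q 2/5 ✓
(5,3)P 1/4 ✗
(5,4)P 2/4 ✓
(5,5)P 1/3 ✗
(5,6)Q 1/2 ✓

(2,2), (2,5), (2,6), (3,4), (4,5), (5,1), (5,3), (5,5)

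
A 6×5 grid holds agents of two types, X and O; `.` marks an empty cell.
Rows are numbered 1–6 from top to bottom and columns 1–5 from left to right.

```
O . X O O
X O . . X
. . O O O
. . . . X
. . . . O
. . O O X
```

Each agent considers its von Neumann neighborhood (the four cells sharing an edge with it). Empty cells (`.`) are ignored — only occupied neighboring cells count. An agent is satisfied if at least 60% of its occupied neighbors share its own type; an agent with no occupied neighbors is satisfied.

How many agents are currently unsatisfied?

Row 1: (1,1)O 0/1 ✗ · (1,3)X 0/1 ✗ · (1,4)O 1/2 ✗ · (1,5)O 1/2 ✗
Row 2: (2,1)X 0/2 ✗ · (2,2)O 0/1 ✗ · (2,5)X 0/2 ✗
Row 3: (3,3)O 1/1 ✓ · (3,4)O 2/2 ✓ · (3,5)O 1/3 ✗
Row 4: (4,5)X 0/2 ✗
Row 5: (5,5)O 0/2 ✗
Row 6: (6,3)O 1/1 ✓ · (6,4)O 1/2 ✗ · (6,5)X 0/2 ✗
Unsatisfied: (1,1), (1,3), (1,4), (1,5), (2,1), (2,2), (2,5), (3,5), (4,5), (5,5), (6,4), (6,5) — 12 in total.

12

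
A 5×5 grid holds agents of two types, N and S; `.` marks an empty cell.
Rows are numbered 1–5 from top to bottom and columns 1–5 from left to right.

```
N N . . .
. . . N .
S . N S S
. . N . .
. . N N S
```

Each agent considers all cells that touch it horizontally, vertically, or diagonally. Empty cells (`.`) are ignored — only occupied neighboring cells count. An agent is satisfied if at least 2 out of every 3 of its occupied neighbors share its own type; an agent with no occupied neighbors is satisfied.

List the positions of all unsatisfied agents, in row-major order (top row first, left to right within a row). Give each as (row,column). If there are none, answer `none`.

(1,1)N 1/1 ok
(1,2)N 1/1 ok
(2,4)N 1/3 unhappy
(3,1)S 0/0 ok
(3,3)N 2/3 ok
(3,4)S 1/4 unhappy
(3,5)S 1/2 unhappy
(4,3)N 3/4 ok
(5,3)N 2/2 ok
(5,4)N 2/3 ok
(5,5)S 0/1 unhappy

(2,4), (3,4), (3,5), (5,5)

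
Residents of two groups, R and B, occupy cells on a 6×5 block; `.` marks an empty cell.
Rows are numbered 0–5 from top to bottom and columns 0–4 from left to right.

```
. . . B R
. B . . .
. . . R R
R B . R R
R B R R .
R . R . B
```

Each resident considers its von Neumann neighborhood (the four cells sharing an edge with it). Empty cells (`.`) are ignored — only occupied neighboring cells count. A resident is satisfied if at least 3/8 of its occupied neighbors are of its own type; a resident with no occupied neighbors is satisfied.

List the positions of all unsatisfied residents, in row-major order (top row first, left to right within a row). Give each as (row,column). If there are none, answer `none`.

(0,3), (0,4), (4,1)

(0,3)B 0/1 unhappy
(0,4)R 0/1 unhappy
(1,1)B 0/0 ok
(2,3)R 2/2 ok
(2,4)R 2/2 ok
(3,0)R 1/2 ok
(3,1)B 1/2 ok
(3,3)R 3/3 ok
(3,4)R 2/2 ok
(4,0)R 2/3 ok
(4,1)B 1/3 unhappy
(4,2)R 2/3 ok
(4,3)R 2/2 ok
(5,0)R 1/1 ok
(5,2)R 1/1 ok
(5,4)B 0/0 ok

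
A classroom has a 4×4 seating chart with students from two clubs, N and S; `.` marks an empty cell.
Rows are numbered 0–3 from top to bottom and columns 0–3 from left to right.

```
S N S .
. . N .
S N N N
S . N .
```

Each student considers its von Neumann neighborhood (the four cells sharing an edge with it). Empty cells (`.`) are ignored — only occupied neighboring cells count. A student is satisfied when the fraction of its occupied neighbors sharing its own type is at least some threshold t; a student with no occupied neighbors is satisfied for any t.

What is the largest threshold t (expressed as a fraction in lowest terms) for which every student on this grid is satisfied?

Row 0: (0,0)S 0/1 · (0,1)N 0/2 · (0,2)S 0/2
Row 1: (1,2)N 1/2
Row 2: (2,0)S 1/2 · (2,1)N 1/2 · (2,2)N 4/4 · (2,3)N 1/1
Row 3: (3,0)S 1/1 · (3,2)N 1/1
The smallest same-type fraction is 0/1 at (0,0), which reduces to 0/1. Any threshold above that leaves this student unsatisfied.

0/1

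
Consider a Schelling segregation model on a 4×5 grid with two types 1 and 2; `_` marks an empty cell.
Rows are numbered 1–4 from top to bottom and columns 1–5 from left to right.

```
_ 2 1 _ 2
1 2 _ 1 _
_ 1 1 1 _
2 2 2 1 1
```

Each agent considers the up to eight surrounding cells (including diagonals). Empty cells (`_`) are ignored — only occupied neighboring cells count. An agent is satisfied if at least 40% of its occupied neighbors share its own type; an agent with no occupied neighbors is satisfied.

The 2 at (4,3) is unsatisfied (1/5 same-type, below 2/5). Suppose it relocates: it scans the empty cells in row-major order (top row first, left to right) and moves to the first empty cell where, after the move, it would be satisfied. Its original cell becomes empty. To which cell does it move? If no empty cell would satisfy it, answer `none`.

Vacating (4,3). Empty cells in order:
  (1,1): 2/3 same-type → satisfied — stop here.

(1,1)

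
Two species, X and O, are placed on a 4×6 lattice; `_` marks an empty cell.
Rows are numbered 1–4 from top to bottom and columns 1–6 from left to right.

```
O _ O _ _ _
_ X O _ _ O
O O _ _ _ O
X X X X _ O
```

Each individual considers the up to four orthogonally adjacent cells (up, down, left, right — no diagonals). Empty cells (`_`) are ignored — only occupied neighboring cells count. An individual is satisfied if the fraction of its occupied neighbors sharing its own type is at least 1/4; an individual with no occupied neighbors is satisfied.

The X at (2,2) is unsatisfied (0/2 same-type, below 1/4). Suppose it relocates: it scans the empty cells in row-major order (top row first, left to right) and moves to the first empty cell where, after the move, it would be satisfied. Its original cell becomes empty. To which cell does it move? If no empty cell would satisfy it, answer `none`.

Vacating (2,2). Empty cells in order:
  (1,2): 0/2 same-type → still unsatisfied.
  (1,4): 0/1 same-type → still unsatisfied.
  (1,5): 0/0 same-type → satisfied — stop here.

(1,5)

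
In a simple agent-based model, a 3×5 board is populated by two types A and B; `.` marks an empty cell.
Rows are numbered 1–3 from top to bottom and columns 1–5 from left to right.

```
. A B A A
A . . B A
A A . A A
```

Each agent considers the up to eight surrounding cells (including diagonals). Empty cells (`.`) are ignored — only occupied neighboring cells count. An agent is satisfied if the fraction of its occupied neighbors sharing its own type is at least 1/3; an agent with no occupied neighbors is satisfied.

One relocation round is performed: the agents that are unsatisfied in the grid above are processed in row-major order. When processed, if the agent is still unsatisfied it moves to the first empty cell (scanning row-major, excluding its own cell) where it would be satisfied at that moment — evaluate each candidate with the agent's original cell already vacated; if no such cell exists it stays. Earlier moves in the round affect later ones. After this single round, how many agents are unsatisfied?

Initially unsatisfied (in order): (2,4).
  (2,4): no empty cell satisfies it; stays.
Resulting grid:
. A B A A
A . . B A
A A . A A
Unsatisfied now: (2,4).

1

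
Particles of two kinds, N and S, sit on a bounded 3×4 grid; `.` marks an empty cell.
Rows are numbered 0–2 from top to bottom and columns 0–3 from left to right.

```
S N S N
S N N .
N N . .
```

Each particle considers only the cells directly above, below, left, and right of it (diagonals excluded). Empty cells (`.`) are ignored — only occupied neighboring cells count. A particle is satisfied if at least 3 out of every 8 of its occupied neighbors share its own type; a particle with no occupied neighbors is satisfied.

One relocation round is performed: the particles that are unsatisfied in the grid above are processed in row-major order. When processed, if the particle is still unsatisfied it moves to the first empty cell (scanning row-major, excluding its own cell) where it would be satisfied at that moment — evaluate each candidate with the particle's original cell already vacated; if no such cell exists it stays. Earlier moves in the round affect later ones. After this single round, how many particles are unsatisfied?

Initially unsatisfied (in order): (0,1), (0,2), (0,3), (1,0).
  (0,1) → (1,3).
  (0,2) → (0,1).
  (0,3): now satisfied by earlier moves; stays.
  (1,0): no empty cell satisfies it; stays.
Resulting grid:
S S . N
S N N N
N N . .
Unsatisfied now: (1,0).

1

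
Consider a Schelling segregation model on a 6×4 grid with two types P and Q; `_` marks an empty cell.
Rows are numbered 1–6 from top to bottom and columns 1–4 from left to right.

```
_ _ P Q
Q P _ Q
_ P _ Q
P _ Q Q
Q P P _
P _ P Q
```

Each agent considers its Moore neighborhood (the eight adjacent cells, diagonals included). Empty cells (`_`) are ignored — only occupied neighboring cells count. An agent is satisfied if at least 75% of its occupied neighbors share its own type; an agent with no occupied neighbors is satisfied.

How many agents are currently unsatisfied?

Row 1: (1,3)P 1/3 not · (1,4)Q 1/2 not
Row 2: (2,1)Q 0/2 not · (2,2)P 2/3 not · (2,4)Q 2/3 not
Row 3: (3,2)P 2/4 not · (3,4)Q 3/3 satisfied
Row 4: (4,1)P 2/3 not · (4,3)Q 2/5 not · (4,4)Q 2/3 not
Row 5: (5,1)Q 0/3 not · (5,2)P 4/6 not · (5,3)P 2/5 not
Row 6: (6,1)P 1/2 not · (6,3)P 2/3 not · (6,4)Q 0/2 not
Unsatisfied: (1,3), (1,4), (2,1), (2,2), (2,4), (3,2), (4,1), (4,3), (4,4), (5,1), (5,2), (5,3), (6,1), (6,3), (6,4) — 15 in total.

15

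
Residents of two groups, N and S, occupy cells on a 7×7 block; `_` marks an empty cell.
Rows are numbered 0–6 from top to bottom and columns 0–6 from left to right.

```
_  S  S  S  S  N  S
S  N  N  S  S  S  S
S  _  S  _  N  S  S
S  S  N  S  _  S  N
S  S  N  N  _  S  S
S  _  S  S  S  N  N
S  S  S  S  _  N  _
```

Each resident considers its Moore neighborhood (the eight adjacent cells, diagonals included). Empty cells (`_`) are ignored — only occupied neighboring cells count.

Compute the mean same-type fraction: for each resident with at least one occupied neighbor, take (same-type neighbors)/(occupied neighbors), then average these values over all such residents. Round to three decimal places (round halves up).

0.603

(0,1)S 2/4
(0,2)S 3/5
(0,3)S 4/5
(0,4)S 4/5
(0,5)N 0/5
(0,6)S 2/3
(1,0)S 2/3
(1,1)N 1/6
(1,2)N 1/6
(1,3)S 5/7
(1,4)S 5/7
(1,5)S 6/8
(1,6)S 4/5
(2,0)S 3/4
(2,2)S 3/6
(2,4)N 0/6
(2,5)S 5/7
(2,6)S 4/5
(3,0)S 4/4
(3,1)S 5/7
(3,2)N 2/6
(3,3)S 1/5
(3,5)S 4/6
(3,6)N 0/5
(4,0)S 4/4
(4,1)S 5/7
(4,2)N 2/7
(4,3)N 2/6
(4,5)S 3/6
(4,6)S 2/5
(5,0)S 4/4
(5,2)S 5/7
(5,3)S 4/6
(5,4)S 3/6
(5,5)N 2/5
(5,6)N 2/4
(6,0)S 2/2
(6,1)S 4/4
(6,2)S 4/4
(6,3)S 4/4
(6,5)N 2/3
Sum over 41 residents: 2/4 + 3/5 + 4/5 + 4/5 + 0/5 + 2/3 + 2/3 + 1/6 + 1/6 + 5/7 + 5/7 + 6/8 + 4/5 + 3/4 + 3/6 + 0/6 + 5/7 + 4/5 + 4/4 + 5/7 + 2/6 + 1/5 + 4/6 + 0/5 + 4/4 + 5/7 + 2/7 + 2/6 + 3/6 + 2/5 + 4/4 + 5/7 + 4/6 + 3/6 + 2/5 + 2/4 + 2/2 + 4/4 + 4/4 + 4/4 + 2/3 = 2594/105; mean = 2594/105 ÷ 41 = 2594/4305 = 0.602555… → 0.603.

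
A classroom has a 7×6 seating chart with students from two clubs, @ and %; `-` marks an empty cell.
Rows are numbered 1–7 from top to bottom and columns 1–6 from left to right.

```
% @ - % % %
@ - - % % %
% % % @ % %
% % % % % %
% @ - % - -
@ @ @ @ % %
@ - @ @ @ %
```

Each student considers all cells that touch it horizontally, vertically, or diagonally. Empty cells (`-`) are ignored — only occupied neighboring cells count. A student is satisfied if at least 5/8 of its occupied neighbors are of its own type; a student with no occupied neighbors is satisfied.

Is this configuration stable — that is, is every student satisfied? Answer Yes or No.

(1,1)% 0/2 not
(1,2)@ 1/2 not
(1,4)% 3/3 satisfied
(1,5)% 5/5 satisfied
(1,6)% 3/3 satisfied
(2,1)@ 1/4 not
(2,4)% 5/6 satisfied
(2,5)% 7/8 satisfied
(2,6)% 5/5 satisfied
(3,1)% 3/4 satisfied
(3,2)% 5/6 satisfied
(3,3)% 5/6 satisfied
(3,4)@ 0/7 not
(3,5)% 7/8 satisfied
(3,6)% 5/5 satisfied
(4,1)% 4/5 satisfied
(4,2)% 6/7 satisfied
(4,3)% 5/7 satisfied
(4,4)% 5/6 satisfied
(4,5)% 5/6 satisfied
(4,6)% 3/3 satisfied
(5,1)% 2/5 not
(5,2)@ 3/7 not
(5,4)% 4/6 satisfied
(6,1)@ 3/4 satisfied
(6,2)@ 5/6 satisfied
(6,3)@ 5/6 satisfied
(6,4)@ 4/6 satisfied
(6,5)% 3/6 not
(6,6)% 2/3 satisfied
(7,1)@ 2/2 satisfied
(7,3)@ 4/4 satisfied
(7,4)@ 4/5 satisfied
(7,5)@ 2/5 not
(7,6)% 2/3 satisfied
For instance (1,1) has only 0/2 same-type neighbors, below 5/8.

No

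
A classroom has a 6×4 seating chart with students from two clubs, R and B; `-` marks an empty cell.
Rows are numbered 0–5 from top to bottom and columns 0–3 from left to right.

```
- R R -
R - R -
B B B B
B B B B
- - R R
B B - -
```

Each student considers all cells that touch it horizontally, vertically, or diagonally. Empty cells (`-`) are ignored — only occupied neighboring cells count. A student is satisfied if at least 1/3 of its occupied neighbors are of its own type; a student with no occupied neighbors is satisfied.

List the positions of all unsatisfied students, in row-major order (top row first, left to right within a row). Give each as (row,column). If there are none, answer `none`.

Row 0: (0,1)R 3/3 ✓ · (0,2)R 2/2 ✓
Row 1: (1,0)R 1/3 ✓ · (1,2)R 2/5 ✓
Row 2: (2,0)B 3/4 ✓ · (2,1)B 5/7 ✓ · (2,2)B 5/6 ✓ · (2,3)B 3/4 ✓
Row 3: (3,0)B 3/3 ✓ · (3,1)B 5/6 ✓ · (3,2)B 5/7 ✓ · (3,3)B 3/5 ✓
Row 4: (4,2)R 1/5 ✗ · (4,3)R 1/3 ✓
Row 5: (5,0)B 1/1 ✓ · (5,1)B 1/2 ✓

(4,2)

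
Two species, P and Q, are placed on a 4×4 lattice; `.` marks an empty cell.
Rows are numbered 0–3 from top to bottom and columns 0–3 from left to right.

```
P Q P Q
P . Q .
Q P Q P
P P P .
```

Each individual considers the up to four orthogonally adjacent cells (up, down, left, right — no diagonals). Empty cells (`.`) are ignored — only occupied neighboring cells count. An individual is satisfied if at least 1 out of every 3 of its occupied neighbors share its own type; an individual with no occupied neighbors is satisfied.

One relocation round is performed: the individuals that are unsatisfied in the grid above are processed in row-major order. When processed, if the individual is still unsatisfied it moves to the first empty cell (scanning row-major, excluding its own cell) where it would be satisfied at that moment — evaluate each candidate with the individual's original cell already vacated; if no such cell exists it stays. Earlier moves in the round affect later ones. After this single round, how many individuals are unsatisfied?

Initially unsatisfied (in order): (0,1), (0,2), (0,3), (2,0), (2,2), (2,3).
  (0,1) → (1,1).
  (0,2) → (0,1).
  (0,3): now satisfied by earlier moves; stays.
  (2,0) → (0,2).
  (2,2) → (1,3).
  (2,3) → (2,0).
Resulting grid:
P P Q Q
P Q Q Q
P P . .
P P P .
Unsatisfied now: (1,1).

1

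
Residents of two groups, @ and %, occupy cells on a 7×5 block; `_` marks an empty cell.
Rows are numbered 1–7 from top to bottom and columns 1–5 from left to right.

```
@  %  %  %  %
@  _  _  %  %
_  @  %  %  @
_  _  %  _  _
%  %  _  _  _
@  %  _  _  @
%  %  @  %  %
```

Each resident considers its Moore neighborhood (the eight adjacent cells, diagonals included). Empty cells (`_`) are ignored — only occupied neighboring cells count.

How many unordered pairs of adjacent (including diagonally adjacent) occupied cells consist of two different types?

17

Scan each occupied cell's neighbors to the right and below (and the two forward diagonals) so each pair is counted once.
Row 1: @(1,1)–%(1,2)≠ @(1,1)–@(2,1)= %(1,2)–%(1,3)= %(1,2)–@(2,1)≠ %(1,3)–%(1,4)= %(1,3)–%(2,4)= %(1,4)–%(1,5)= %(1,4)–%(2,4)= %(1,4)–%(2,5)= %(1,5)–%(2,5)= %(1,5)–%(2,4)=  → 2/11 unlike.
Row 2: @(2,1)–@(3,2)= %(2,4)–%(2,5)= %(2,4)–%(3,4)= %(2,4)–@(3,5)≠ %(2,4)–%(3,3)= %(2,5)–@(3,5)≠ %(2,5)–%(3,4)=  → 2/7 unlike.
Row 3: @(3,2)–%(3,3)≠ @(3,2)–%(4,3)≠ %(3,3)–%(3,4)= %(3,3)–%(4,3)= %(3,4)–@(3,5)≠ %(3,4)–%(4,3)=  → 3/6 unlike.
Row 4: %(4,3)–%(5,2)=  → 0/1 unlike.
Row 5: %(5,1)–%(5,2)= %(5,1)–@(6,1)≠ %(5,1)–%(6,2)= %(5,2)–%(6,2)= %(5,2)–@(6,1)≠  → 2/5 unlike.
Row 6: @(6,1)–%(6,2)≠ @(6,1)–%(7,1)≠ @(6,1)–%(7,2)≠ %(6,2)–%(7,2)= %(6,2)–@(7,3)≠ %(6,2)–%(7,1)= @(6,5)–%(7,5)≠ @(6,5)–%(7,4)≠  → 6/8 unlike.
Row 7: %(7,1)–%(7,2)= %(7,2)–@(7,3)≠ @(7,3)–%(7,4)≠ %(7,4)–%(7,5)=  → 2/4 unlike.
Total adjacent occupied pairs: 42; unlike-type pairs: 17.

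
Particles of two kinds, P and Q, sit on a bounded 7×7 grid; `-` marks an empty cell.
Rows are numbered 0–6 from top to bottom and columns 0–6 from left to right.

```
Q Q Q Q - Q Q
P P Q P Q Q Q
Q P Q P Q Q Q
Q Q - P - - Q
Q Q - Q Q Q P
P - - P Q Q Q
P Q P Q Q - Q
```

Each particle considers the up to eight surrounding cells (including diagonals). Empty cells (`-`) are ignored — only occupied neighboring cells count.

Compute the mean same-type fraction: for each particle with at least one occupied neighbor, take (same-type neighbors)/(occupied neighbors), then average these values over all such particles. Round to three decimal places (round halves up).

(0,0)Q 1/3
(0,1)Q 3/5
(0,2)Q 3/5
(0,3)Q 3/4
(0,5)Q 4/4
(0,6)Q 3/3
(1,0)P 2/5
(1,1)P 2/8
(1,2)Q 4/8
(1,3)P 1/7
(1,4)Q 5/7
(1,5)Q 7/7
(1,6)Q 5/5
(2,0)Q 2/5
(2,1)P 2/7
(2,2)Q 2/7
(2,3)P 2/6
(2,4)Q 3/6
(2,5)Q 6/6
(2,6)Q 4/4
(3,0)Q 4/5
(3,1)Q 5/6
(3,3)P 1/5
(3,6)Q 3/4
(4,0)Q 3/4
(4,1)Q 3/4
(4,3)Q 2/4
(4,4)Q 4/6
(4,5)Q 5/6
(4,6)P 0/4
(5,0)P 1/4
(5,3)P 1/6
(5,4)Q 6/7
(5,5)Q 6/7
(5,6)Q 3/4
(6,0)P 1/2
(6,1)Q 0/3
(6,2)P 1/3
(6,3)Q 2/4
(6,4)Q 3/4
(6,6)Q 2/2
Sum over 41 particles: 1/3 + 3/5 + 3/5 + 3/4 + 4/4 + 3/3 + 2/5 + 2/8 + 4/8 + 1/7 + 5/7 + 7/7 + 5/5 + 2/5 + 2/7 + 2/7 + 2/6 + 3/6 + 6/6 + 4/4 + 4/5 + 5/6 + 1/5 + 3/4 + 3/4 + 3/4 + 2/4 + 4/6 + 5/6 + 0/4 + 1/4 + 1/6 + 6/7 + 6/7 + 3/4 + 1/2 + 0/3 + 1/3 + 2/4 + 3/4 + 2/2 = 169/7; mean = 169/7 ÷ 41 = 169/287 = 0.588850… → 0.589.

0.589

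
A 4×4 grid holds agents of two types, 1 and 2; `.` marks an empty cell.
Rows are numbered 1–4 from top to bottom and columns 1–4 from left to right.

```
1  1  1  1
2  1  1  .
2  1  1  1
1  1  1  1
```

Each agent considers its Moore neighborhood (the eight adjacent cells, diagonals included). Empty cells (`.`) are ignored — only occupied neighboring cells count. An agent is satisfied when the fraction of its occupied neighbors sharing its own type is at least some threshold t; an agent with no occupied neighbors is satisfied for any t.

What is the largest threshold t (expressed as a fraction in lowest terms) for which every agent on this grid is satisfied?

1/5

(1,1)1 2/3
(1,2)1 4/5
(1,3)1 4/4
(1,4)1 2/2
(2,1)2 1/5
(2,2)1 6/8
(2,3)1 7/7
(3,1)2 1/5
(3,2)1 6/8
(3,3)1 7/7
(3,4)1 4/4
(4,1)1 2/3
(4,2)1 4/5
(4,3)1 5/5
(4,4)1 3/3
The smallest same-type fraction is 1/5 at (2,1), which reduces to 1/5. Any threshold above that leaves this agent unsatisfied.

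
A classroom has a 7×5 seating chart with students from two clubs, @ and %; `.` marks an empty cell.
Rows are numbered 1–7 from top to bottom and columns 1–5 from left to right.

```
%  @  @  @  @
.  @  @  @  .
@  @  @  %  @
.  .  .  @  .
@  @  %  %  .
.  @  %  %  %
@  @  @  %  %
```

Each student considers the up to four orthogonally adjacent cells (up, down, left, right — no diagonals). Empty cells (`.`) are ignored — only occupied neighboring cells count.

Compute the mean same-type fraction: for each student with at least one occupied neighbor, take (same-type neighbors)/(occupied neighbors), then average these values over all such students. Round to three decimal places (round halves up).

Row 1: (1,1)% 0/1 · (1,2)@ 2/3 · (1,3)@ 3/3 · (1,4)@ 3/3 · (1,5)@ 1/1
Row 2: (2,2)@ 3/3 · (2,3)@ 4/4 · (2,4)@ 2/3
Row 3: (3,1)@ 1/1 · (3,2)@ 3/3 · (3,3)@ 2/3 · (3,4)% 0/4 · (3,5)@ 0/1
Row 4: (4,4)@ 0/2
Row 5: (5,1)@ 1/1 · (5,2)@ 2/3 · (5,3)% 2/3 · (5,4)% 2/3
Row 6: (6,2)@ 2/3 · (6,3)% 2/4 · (6,4)% 4/4 · (6,5)% 2/2
Row 7: (7,1)@ 1/1 · (7,2)@ 3/3 · (7,3)@ 1/3 · (7,4)% 2/3 · (7,5)% 2/2
Sum over 27 students: 0/1 + 2/3 + 3/3 + 3/3 + 1/1 + 3/3 + 4/4 + 2/3 + 1/1 + 3/3 + 2/3 + 0/4 + 0/1 + 0/2 + 1/1 + 2/3 + 2/3 + 2/3 + 2/3 + 2/4 + 4/4 + 2/2 + 1/1 + 3/3 + 1/3 + 2/3 + 2/2 = 115/6; mean = 115/6 ÷ 27 = 115/162 = 0.709876… → 0.710.

0.710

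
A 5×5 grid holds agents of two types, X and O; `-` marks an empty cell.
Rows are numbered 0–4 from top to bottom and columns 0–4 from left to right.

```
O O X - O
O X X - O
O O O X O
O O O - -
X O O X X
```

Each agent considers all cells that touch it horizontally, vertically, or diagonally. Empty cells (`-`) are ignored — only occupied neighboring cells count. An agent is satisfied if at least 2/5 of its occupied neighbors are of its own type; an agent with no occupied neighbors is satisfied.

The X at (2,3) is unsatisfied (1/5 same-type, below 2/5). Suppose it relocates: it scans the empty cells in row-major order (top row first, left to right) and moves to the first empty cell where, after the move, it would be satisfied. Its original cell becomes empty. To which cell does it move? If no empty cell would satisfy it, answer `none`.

Vacating (2,3). Empty cells in order:
  (0,3): 2/4 same-type → satisfied — stop here.

(0,3)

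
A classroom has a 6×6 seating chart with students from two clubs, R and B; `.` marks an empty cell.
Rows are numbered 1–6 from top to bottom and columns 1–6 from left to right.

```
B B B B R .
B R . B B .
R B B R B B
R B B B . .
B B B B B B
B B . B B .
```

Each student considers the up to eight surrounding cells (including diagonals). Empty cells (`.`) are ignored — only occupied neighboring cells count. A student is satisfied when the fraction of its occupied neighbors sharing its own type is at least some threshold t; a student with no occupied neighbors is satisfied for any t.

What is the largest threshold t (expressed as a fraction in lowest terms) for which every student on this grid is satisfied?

Row 1: (1,1)B 2/3 · (1,2)B 3/4 · (1,3)B 3/4 · (1,4)B 3/4 · (1,5)R 0/3
Row 2: (2,1)B 3/5 · (2,2)R 1/7 · (2,4)B 5/7 · (2,5)B 4/6
Row 3: (3,1)R 2/5 · (3,2)B 4/7 · (3,3)B 5/7 · (3,4)R 0/6 · (3,5)B 4/5 · (3,6)B 2/2
Row 4: (4,1)R 1/5 · (4,2)B 6/8 · (4,3)B 7/8 · (4,4)B 6/7
Row 5: (5,1)B 4/5 · (5,2)B 6/7 · (5,3)B 7/7 · (5,4)B 6/6 · (5,5)B 5/5 · (5,6)B 2/2
Row 6: (6,1)B 3/3 · (6,2)B 4/4 · (6,4)B 4/4 · (6,5)B 4/4
The smallest same-type fraction is 0/3 at (1,5), which reduces to 0/1. Any threshold above that leaves this student unsatisfied.

0/1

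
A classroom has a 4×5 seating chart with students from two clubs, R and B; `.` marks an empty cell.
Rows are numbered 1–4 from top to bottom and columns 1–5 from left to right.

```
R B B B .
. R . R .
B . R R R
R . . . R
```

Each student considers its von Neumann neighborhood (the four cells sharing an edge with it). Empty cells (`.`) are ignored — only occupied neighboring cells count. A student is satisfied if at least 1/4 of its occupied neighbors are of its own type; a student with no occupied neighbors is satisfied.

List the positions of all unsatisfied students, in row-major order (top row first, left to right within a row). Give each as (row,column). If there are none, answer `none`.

(1,1), (2,2), (3,1), (4,1)

Row 1: (1,1)R 0/1 unhappy · (1,2)B 1/3 ok · (1,3)B 2/2 ok · (1,4)B 1/2 ok
Row 2: (2,2)R 0/1 unhappy · (2,4)R 1/2 ok
Row 3: (3,1)B 0/1 unhappy · (3,3)R 1/1 ok · (3,4)R 3/3 ok · (3,5)R 2/2 ok
Row 4: (4,1)R 0/1 unhappy · (4,5)R 1/1 ok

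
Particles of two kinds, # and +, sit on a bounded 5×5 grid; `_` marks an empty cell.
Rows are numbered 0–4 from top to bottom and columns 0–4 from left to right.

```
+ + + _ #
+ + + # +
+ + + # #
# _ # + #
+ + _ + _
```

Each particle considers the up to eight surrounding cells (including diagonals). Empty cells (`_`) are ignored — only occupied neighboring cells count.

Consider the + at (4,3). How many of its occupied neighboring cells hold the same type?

1

Occupied neighbors of (4,3): (3,2)=#, (3,3)=+, (3,4)=#.
Same type (+): 1 of 3.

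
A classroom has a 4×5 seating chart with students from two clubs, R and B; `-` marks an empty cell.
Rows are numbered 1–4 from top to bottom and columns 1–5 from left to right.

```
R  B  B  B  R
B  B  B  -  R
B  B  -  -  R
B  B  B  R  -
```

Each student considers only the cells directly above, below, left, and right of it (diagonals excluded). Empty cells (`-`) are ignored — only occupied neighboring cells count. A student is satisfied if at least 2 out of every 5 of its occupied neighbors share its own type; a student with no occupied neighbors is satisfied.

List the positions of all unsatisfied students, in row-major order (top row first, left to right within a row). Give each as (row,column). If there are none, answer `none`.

(1,1), (4,4)

(1,1)R 0/2 not
(1,2)B 2/3 satisfied
(1,3)B 3/3 satisfied
(1,4)B 1/2 satisfied
(1,5)R 1/2 satisfied
(2,1)B 2/3 satisfied
(2,2)B 4/4 satisfied
(2,3)B 2/2 satisfied
(2,5)R 2/2 satisfied
(3,1)B 3/3 satisfied
(3,2)B 3/3 satisfied
(3,5)R 1/1 satisfied
(4,1)B 2/2 satisfied
(4,2)B 3/3 satisfied
(4,3)B 1/2 satisfied
(4,4)R 0/1 not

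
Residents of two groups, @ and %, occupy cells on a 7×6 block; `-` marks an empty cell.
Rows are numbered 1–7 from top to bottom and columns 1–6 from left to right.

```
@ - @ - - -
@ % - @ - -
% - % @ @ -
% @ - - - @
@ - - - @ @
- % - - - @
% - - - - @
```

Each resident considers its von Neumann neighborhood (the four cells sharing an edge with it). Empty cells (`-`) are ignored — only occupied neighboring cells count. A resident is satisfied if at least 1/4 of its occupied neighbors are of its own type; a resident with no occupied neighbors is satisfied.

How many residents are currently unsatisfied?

4

Row 1: (1,1)@ 1/1 ok · (1,3)@ 0/0 ok
Row 2: (2,1)@ 1/3 ok · (2,2)% 0/1 unhappy · (2,4)@ 1/1 ok
Row 3: (3,1)% 1/2 ok · (3,3)% 0/1 unhappy · (3,4)@ 2/3 ok · (3,5)@ 1/1 ok
Row 4: (4,1)% 1/3 ok · (4,2)@ 0/1 unhappy · (4,6)@ 1/1 ok
Row 5: (5,1)@ 0/1 unhappy · (5,5)@ 1/1 ok · (5,6)@ 3/3 ok
Row 6: (6,2)% 0/0 ok · (6,6)@ 2/2 ok
Row 7: (7,1)% 0/0 ok · (7,6)@ 1/1 ok
Unsatisfied: (2,2), (3,3), (4,2), (5,1) — 4 in total.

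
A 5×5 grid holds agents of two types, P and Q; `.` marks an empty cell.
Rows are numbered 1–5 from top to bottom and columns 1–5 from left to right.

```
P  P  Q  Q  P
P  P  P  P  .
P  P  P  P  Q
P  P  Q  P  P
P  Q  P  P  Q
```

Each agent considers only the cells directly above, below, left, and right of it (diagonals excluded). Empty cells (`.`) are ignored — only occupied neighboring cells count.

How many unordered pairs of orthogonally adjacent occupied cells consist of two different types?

15

Scan each occupied cell's neighbors to the right and below so each pair is counted once.
From row 1: 4 unlike of 8 pairs (running 4/8).
From row 2: 0 unlike of 7 pairs (running 4/15).
From row 3: 3 unlike of 9 pairs (running 7/24).
From row 4: 5 unlike of 9 pairs (running 12/33).
From row 5: 3 unlike of 4 pairs (running 15/37).
Total adjacent occupied pairs: 37; unlike-type pairs: 15.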